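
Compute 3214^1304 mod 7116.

1304 in binary is 10100011000, i.e. 1304 = 1024 + 256 + 16 + 8.
3214^1 ≡ 3214 (mod 7116)
3214^2 ≡ 3214^2 = 10329796 ≡ 4480 (mod 7116)
3214^4 ≡ 4480^2 = 20070400 ≡ 3280 (mod 7116)
3214^8 ≡ 3280^2 = 10758400 ≡ 6124 (mod 7116)
3214^16 ≡ 6124^2 = 37503376 ≡ 2056 (mod 7116)
3214^32 ≡ 2056^2 = 4227136 ≡ 232 (mod 7116)
3214^64 ≡ 232^2 = 53824 ≡ 4012 (mod 7116)
3214^128 ≡ 4012^2 = 16096144 ≡ 6868 (mod 7116)
3214^256 ≡ 6868^2 = 47169424 ≡ 4576 (mod 7116)
3214^512 ≡ 4576^2 = 20939776 ≡ 4504 (mod 7116)
3214^1024 ≡ 4504^2 = 20286016 ≡ 5416 (mod 7116)
3214^1304 = 3214^1024 * 3214^256 * 3214^16 * 3214^8 ≡ 5416 * 4576 * 2056 * 6124 (mod 7116).
Accumulate the product:
5416 * 4576 = 24783616 ≡ 5704
5704 * 2056 = 11727424 ≡ 256
256 * 6124 = 1567744 ≡ 2224

2224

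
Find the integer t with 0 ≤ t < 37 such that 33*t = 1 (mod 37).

Apply the Euclidean algorithm and back-substitute:
37 = 1·33 + 4
33 = 8·4 + 1
4 = 4·1 + 0
gcd(33, 37) = 1, so the inverse exists.
Back-substitute for 1:
1 = 1·33 − 8·4
  = −8·37 + 9·33
So 33⁻¹ ≡ 9 (mod 37).

9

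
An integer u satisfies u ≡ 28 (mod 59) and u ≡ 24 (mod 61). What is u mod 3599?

59⁻¹ mod 61: 59·30 ≡ 1 (mod 61), so 59⁻¹ ≡ 30.
u = 28 + 59·((24 − 28)·30 mod 61) = 28 + 59·2 = 146.

146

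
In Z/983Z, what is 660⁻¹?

Run the extended Euclidean algorithm:
983 = 1×660 + 323
660 = 2×323 + 14
323 = 23×14 + 1
14 = 14×1 + 0
gcd(660, 983) = 1, so the inverse exists.
Back-substitute for 1:
1 = 1×323 − 23×14
  = −23×660 + 47×323
  = 47×983 − 70×660
So 660⁻¹ ≡ −70 ≡ 913 (mod 983).

913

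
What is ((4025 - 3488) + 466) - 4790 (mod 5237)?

4025 - 3488 = 537
537 + 466 = 1003
1003 - 4790 = -3787 ≡ 1450 (mod 5237)

1450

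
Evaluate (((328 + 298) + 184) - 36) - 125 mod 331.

328 + 298 = 626 ≡ 295 (mod 331)
295 + 184 = 479 ≡ 148 (mod 331)
148 - 36 = 112
112 - 125 = -13 ≡ 318 (mod 331)

318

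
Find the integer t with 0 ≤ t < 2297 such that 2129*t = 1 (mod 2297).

Run the extended Euclidean algorithm:
2297 = 1*2129 + 168
2129 = 12*168 + 113
168 = 1*113 + 55
113 = 2*55 + 3
55 = 18*3 + 1
3 = 3*1 + 0
gcd(2129, 2297) = 1, so the inverse exists.
Back-substitute for 1:
1 = 1*55 − 18*3
  = −18*113 + 37*55
  = 37*168 − 55*113
  = −55*2129 + 697*168
  = 697*2297 − 752*2129
So 2129⁻¹ ≡ −752 ≡ 1545 (mod 2297).

1545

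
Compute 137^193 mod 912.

By square-and-multiply:
137^1 ≡ 137 (mod 912)
137^2 ≡ 137^2 = 18769 ≡ 529 (mod 912)
137^4 ≡ 529^2 = 279841 ≡ 769 (mod 912)
137^8 ≡ 769^2 = 591361 ≡ 385 (mod 912)
137^16 ≡ 385^2 = 148225 ≡ 481 (mod 912)
137^32 ≡ 481^2 = 231361 ≡ 625 (mod 912)
137^64 ≡ 625^2 = 390625 ≡ 289 (mod 912)
137^128 ≡ 289^2 = 83521 ≡ 529 (mod 912)
137^193 = 137^128 × 137^64 × 137^1 ≡ 529 × 289 × 137 (mod 912).
Accumulate the product:
529 × 289 = 152881 ≡ 577
577 × 137 = 79049 ≡ 617

617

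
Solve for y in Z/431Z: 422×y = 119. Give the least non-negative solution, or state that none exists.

gcd(422, 431) = 1, so a unique solution mod 431 exists.
422⁻¹ ≡ 383 (mod 431).
y ≡ 383×119 ≡ 322 (mod 431).

322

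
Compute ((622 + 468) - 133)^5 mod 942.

622 + 468 = 1090 ≡ 148 (mod 942)
148 - 133 = 15
(15)^5 ≡ 123 (mod 942)

123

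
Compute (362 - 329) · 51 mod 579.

362 - 329 = 33
33 · 51 = 1683 ≡ 525 (mod 579)

525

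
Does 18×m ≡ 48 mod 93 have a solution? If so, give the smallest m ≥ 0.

13

gcd(18, 93) = 3, and 3 | 48, so solutions exist.
Divide through by 3: 6×m = 16 (mod 31).
6⁻¹ ≡ 26 (mod 31).
m ≡ 26×16 ≡ 13 (mod 31).
The smallest non-negative solution is m = 13.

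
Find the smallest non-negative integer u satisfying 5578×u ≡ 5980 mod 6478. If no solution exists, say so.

gcd(5578, 6478) = 2, and 2 | 5980, so solutions exist.
Divide through by 2: 2789×u ≡ 2990 mod 3239.
2789⁻¹ ≡ 2584 (mod 3239).
u ≡ 2584×2990 ≡ 1145 (mod 3239).
The smallest non-negative solution is u = 1145.

1145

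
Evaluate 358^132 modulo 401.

Compute successive squares:
132 in binary is 10000100, i.e. 132 = 128 + 4.
358^1 ≡ 358 (mod 401)
358^2 ≡ 358^2 = 128164 ≡ 245 (mod 401)
358^4 ≡ 245^2 = 60025 ≡ 276 (mod 401)
358^8 ≡ 276^2 = 76176 ≡ 387 (mod 401)
358^16 ≡ 387^2 = 149769 ≡ 196 (mod 401)
358^32 ≡ 196^2 = 38416 ≡ 321 (mod 401)
358^64 ≡ 321^2 = 103041 ≡ 385 (mod 401)
358^128 ≡ 385^2 = 148225 ≡ 256 (mod 401)
358^132 = 358^128 × 358^4 ≡ 256 × 276 (mod 401).
256 × 276 = 70656 ≡ 80 (mod 401).

80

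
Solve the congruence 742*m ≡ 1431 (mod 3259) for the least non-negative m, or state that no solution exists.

gcd(742, 3259) = 1, so a unique solution mod 3259 exists.
742⁻¹ ≡ 3035 (mod 3259).
m ≡ 3035*1431 ≡ 2097 (mod 3259).

2097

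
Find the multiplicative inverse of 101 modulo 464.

317

464 = 4*101 + 60
101 = 1*60 + 41
60 = 1*41 + 19
41 = 2*19 + 3
19 = 6*3 + 1
3 = 3*1 + 0
gcd(101, 464) = 1, so the inverse exists.
Bézout: 1 = 32*464 − 147*101.
So 101⁻¹ ≡ −147 ≡ 317 (mod 464).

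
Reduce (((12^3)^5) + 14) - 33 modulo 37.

(12)^3 ≡ 26 (mod 37)
(26)^5 ≡ 10 (mod 37)
10 + 14 = 24
24 - 33 = -9 ≡ 28 (mod 37)

28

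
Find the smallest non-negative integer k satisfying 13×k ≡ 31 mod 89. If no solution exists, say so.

64

gcd(13, 89) = 1, so a unique solution mod 89 exists.
13⁻¹ ≡ 48 (mod 89).
k ≡ 48×31 ≡ 64 (mod 89).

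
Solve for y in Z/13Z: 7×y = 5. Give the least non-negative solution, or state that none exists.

10

gcd(7, 13) = 1, so a unique solution mod 13 exists.
7⁻¹ ≡ 2 (mod 13).
y ≡ 2×5 ≡ 10 (mod 13).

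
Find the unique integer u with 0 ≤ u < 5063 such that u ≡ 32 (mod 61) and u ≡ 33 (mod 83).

3021

61⁻¹ mod 83: 61·49 ≡ 1 (mod 83), so 61⁻¹ ≡ 49.
u = 32 + 61·((33 − 32)·49 mod 83) = 32 + 61·49 = 3021.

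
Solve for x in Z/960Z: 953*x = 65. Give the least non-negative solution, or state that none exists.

gcd(953, 960) = 1, so a unique solution mod 960 exists.
953⁻¹ ≡ 137 (mod 960).
x ≡ 137*65 ≡ 265 (mod 960).

265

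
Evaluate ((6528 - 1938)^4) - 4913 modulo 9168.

5551

6528 - 1938 = 4590
(4590)^4 ≡ 1296 (mod 9168)
1296 - 4913 = -3617 ≡ 5551 (mod 9168)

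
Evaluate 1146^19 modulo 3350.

By square-and-multiply:
19 in binary is 10011, i.e. 19 = 16 + 2 + 1.
1146^1 ≡ 1146 (mod 3350)
1146^2 ≡ 1146^2 = 1313316 ≡ 116 (mod 3350)
1146^4 ≡ 116^2 = 13456 ≡ 56 (mod 3350)
1146^8 ≡ 56^2 = 3136 (mod 3350)
1146^16 ≡ 3136^2 = 9834496 ≡ 2246 (mod 3350)
1146^19 = 1146^16 * 1146^2 * 1146^1 ≡ 2246 * 116 * 1146 (mod 3350).
Accumulate the product:
2246 * 116 = 260536 ≡ 2586
2586 * 1146 = 2963556 ≡ 2156

2156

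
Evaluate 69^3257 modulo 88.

Compute successive squares:
3257 in binary is 110010111001, i.e. 3257 = 2048 + 1024 + 128 + 32 + 16 + 8 + 1.
69^1 ≡ 69 (mod 88)
69^2 ≡ 69^2 = 4761 ≡ 9 (mod 88)
69^4 ≡ 9^2 = 81 (mod 88)
69^8 ≡ 81^2 = 6561 ≡ 49 (mod 88)
69^16 ≡ 49^2 = 2401 ≡ 25 (mod 88)
69^32 ≡ 25^2 = 625 ≡ 9 (mod 88)
69^64 ≡ 9^2 = 81 (mod 88)
69^128 ≡ 81^2 = 6561 ≡ 49 (mod 88)
69^256 ≡ 49^2 = 2401 ≡ 25 (mod 88)
69^512 ≡ 25^2 = 625 ≡ 9 (mod 88)
69^1024 ≡ 9^2 = 81 (mod 88)
69^2048 ≡ 81^2 = 6561 ≡ 49 (mod 88)
69^3257 = 69^2048 * 69^1024 * 69^128 * 69^32 * 69^16 * 69^8 * 69^1 ≡ 49 * 81 * 49 * 9 * 25 * 49 * 69 (mod 88).
Accumulate the product:
49 * 81 = 3969 ≡ 9
9 * 49 = 441 ≡ 1
1 * 9 = 9
9 * 25 = 225 ≡ 49
49 * 49 = 2401 ≡ 25
25 * 69 = 1725 ≡ 53

53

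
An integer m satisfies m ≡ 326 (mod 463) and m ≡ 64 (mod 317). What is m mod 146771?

463⁻¹ mod 317: 463×76 ≡ 1 (mod 317), so 463⁻¹ ≡ 76.
m = 326 + 463×((64 − 326)×76 mod 317) = 326 + 463×59 = 27643.

27643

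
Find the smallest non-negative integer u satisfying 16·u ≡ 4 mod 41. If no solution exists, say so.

gcd(16, 41) = 1, so a unique solution mod 41 exists.
16⁻¹ ≡ 18 (mod 41).
u ≡ 18·4 ≡ 31 (mod 41).

31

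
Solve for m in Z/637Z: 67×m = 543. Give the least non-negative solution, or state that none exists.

512

gcd(67, 637) = 1, so a unique solution mod 637 exists.
67⁻¹ ≡ 618 (mod 637).
m ≡ 618×543 ≡ 512 (mod 637).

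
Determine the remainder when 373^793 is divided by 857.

By square-and-multiply:
793 in binary is 1100011001, i.e. 793 = 512 + 256 + 16 + 8 + 1.
373^1 ≡ 373 (mod 857)
373^2 ≡ 373^2 = 139129 ≡ 295 (mod 857)
373^4 ≡ 295^2 = 87025 ≡ 468 (mod 857)
373^8 ≡ 468^2 = 219024 ≡ 489 (mod 857)
373^16 ≡ 489^2 = 239121 ≡ 18 (mod 857)
373^32 ≡ 18^2 = 324 (mod 857)
373^64 ≡ 324^2 = 104976 ≡ 422 (mod 857)
373^128 ≡ 422^2 = 178084 ≡ 685 (mod 857)
373^256 ≡ 685^2 = 469225 ≡ 446 (mod 857)
373^512 ≡ 446^2 = 198916 ≡ 92 (mod 857)
373^793 = 373^512 × 373^256 × 373^16 × 373^8 × 373^1 ≡ 92 × 446 × 18 × 489 × 373 (mod 857).
Accumulate the product:
92 × 446 = 41032 ≡ 753
753 × 18 = 13554 ≡ 699
699 × 489 = 341811 ≡ 725
725 × 373 = 270425 ≡ 470

470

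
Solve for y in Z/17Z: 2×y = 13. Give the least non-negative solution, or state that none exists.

gcd(2, 17) = 1, so a unique solution mod 17 exists.
2⁻¹ ≡ 9 (mod 17).
y ≡ 9×13 ≡ 15 (mod 17).

15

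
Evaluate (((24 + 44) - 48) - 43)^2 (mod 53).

24 + 44 = 68 ≡ 15 (mod 53)
15 - 48 = -33 ≡ 20 (mod 53)
20 - 43 = -23 ≡ 30 (mod 53)
(30)^2 ≡ 52 (mod 53)

52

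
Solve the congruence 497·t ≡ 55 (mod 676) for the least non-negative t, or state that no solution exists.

gcd(497, 676) = 1, so a unique solution mod 676 exists.
497⁻¹ ≡ 321 (mod 676).
t ≡ 321·55 ≡ 79 (mod 676).

79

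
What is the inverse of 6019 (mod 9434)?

1931

9434 = 1·6019 + 3415
6019 = 1·3415 + 2604
3415 = 1·2604 + 811
2604 = 3·811 + 171
811 = 4·171 + 127
171 = 1·127 + 44
127 = 2·44 + 39
44 = 1·39 + 5
39 = 7·5 + 4
5 = 1·4 + 1
4 = 4·1 + 0
gcd(6019, 9434) = 1, so the inverse exists.
Back-substitute for 1:
1 = 1·5 − 1·4
  = −1·39 + 8·5
  = 8·44 − 9·39
  = −9·127 + 26·44
  = 26·171 − 35·127
  = −35·811 + 166·171
  = 166·2604 − 533·811
  = −533·3415 + 699·2604
  = 699·6019 − 1232·3415
  = −1232·9434 + 1931·6019
So 6019⁻¹ ≡ 1931 (mod 9434).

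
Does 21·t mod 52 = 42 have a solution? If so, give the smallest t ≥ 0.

2

gcd(21, 52) = 1, so a unique solution mod 52 exists.
21⁻¹ ≡ 5 (mod 52).
t ≡ 5·42 ≡ 2 (mod 52).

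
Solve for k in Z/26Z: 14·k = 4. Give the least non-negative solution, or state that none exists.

gcd(14, 26) = 2, and 2 | 4, so solutions exist.
Divide through by 2: 7·k = 2 (mod 13).
7⁻¹ ≡ 2 (mod 13).
k ≡ 2·2 ≡ 4 (mod 13).
The smallest non-negative solution is k = 4.

4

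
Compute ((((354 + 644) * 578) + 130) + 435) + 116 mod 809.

708

354 + 644 = 998 ≡ 189 (mod 809)
189 * 578 = 109242 ≡ 27 (mod 809)
27 + 130 = 157
157 + 435 = 592
592 + 116 = 708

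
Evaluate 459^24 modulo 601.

Compute successive squares:
459^1 ≡ 459 (mod 601)
459^2 ≡ 459^2 = 210681 ≡ 331 (mod 601)
459^4 ≡ 331^2 = 109561 ≡ 179 (mod 601)
459^8 ≡ 179^2 = 32041 ≡ 188 (mod 601)
459^16 ≡ 188^2 = 35344 ≡ 486 (mod 601)
459^24 = 459^16 * 459^8 ≡ 486 * 188 (mod 601).
486 * 188 = 91368 ≡ 16 (mod 601).

16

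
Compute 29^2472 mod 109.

38

2472 in binary is 100110101000, i.e. 2472 = 2048 + 256 + 128 + 32 + 8.
29^1 ≡ 29 (mod 109)
29^2 ≡ 29^2 = 841 ≡ 78 (mod 109)
29^4 ≡ 78^2 = 6084 ≡ 89 (mod 109)
29^8 ≡ 89^2 = 7921 ≡ 73 (mod 109)
29^16 ≡ 73^2 = 5329 ≡ 97 (mod 109)
29^32 ≡ 97^2 = 9409 ≡ 35 (mod 109)
29^64 ≡ 35^2 = 1225 ≡ 26 (mod 109)
29^128 ≡ 26^2 = 676 ≡ 22 (mod 109)
29^256 ≡ 22^2 = 484 ≡ 48 (mod 109)
29^512 ≡ 48^2 = 2304 ≡ 15 (mod 109)
29^1024 ≡ 15^2 = 225 ≡ 7 (mod 109)
29^2048 ≡ 7^2 = 49 (mod 109)
29^2472 = 29^2048 × 29^256 × 29^128 × 29^32 × 29^8 ≡ 49 × 48 × 22 × 35 × 73 (mod 109).
Accumulate the product:
49 × 48 = 2352 ≡ 63
63 × 22 = 1386 ≡ 78
78 × 35 = 2730 ≡ 5
5 × 73 = 365 ≡ 38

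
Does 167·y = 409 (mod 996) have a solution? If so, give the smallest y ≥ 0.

575

gcd(167, 996) = 1, so a unique solution mod 996 exists.
167⁻¹ ≡ 167 (mod 996).
y ≡ 167·409 ≡ 575 (mod 996).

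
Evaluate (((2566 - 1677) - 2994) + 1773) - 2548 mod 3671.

791

2566 - 1677 = 889
889 - 2994 = -2105 ≡ 1566 (mod 3671)
1566 + 1773 = 3339
3339 - 2548 = 791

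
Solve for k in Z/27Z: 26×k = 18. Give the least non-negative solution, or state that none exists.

9

gcd(26, 27) = 1, so a unique solution mod 27 exists.
26⁻¹ ≡ 26 (mod 27).
k ≡ 26×18 ≡ 9 (mod 27).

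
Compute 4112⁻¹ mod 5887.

Run the extended Euclidean algorithm:
5887 = 1×4112 + 1775
4112 = 2×1775 + 562
1775 = 3×562 + 89
562 = 6×89 + 28
89 = 3×28 + 5
28 = 5×5 + 3
5 = 1×3 + 2
3 = 1×2 + 1
2 = 2×1 + 0
gcd(4112, 5887) = 1, so the inverse exists.
Bézout: 1 = −1617×5887 + 2315×4112.
So 4112⁻¹ ≡ 2315 (mod 5887).

2315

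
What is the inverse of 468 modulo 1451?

Apply the Euclidean algorithm and back-substitute:
1451 = 3×468 + 47
468 = 9×47 + 45
47 = 1×45 + 2
45 = 22×2 + 1
2 = 2×1 + 0
gcd(468, 1451) = 1, so the inverse exists.
Back-substitute for 1:
1 = 1×45 − 22×2
  = −22×47 + 23×45
  = 23×468 − 229×47
  = −229×1451 + 710×468
So 468⁻¹ ≡ 710 (mod 1451).

710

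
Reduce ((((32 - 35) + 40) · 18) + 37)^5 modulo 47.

15

32 - 35 = -3 ≡ 44 (mod 47)
44 + 40 = 84 ≡ 37 (mod 47)
37 · 18 = 666 ≡ 8 (mod 47)
8 + 37 = 45
(45)^5 ≡ 15 (mod 47)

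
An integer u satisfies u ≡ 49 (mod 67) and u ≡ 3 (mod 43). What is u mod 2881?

1121

67⁻¹ mod 43: 67·9 ≡ 1 (mod 43), so 67⁻¹ ≡ 9.
u = 49 + 67·((3 − 49)·9 mod 43) = 49 + 67·16 = 1121.
Check: 1121 mod 67 = 49, 1121 mod 43 = 3. ✓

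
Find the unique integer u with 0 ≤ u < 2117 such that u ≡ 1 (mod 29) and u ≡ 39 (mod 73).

29⁻¹ mod 73: 29*68 ≡ 1 (mod 73), so 29⁻¹ ≡ 68.
u = 1 + 29*((39 − 1)*68 mod 73) = 1 + 29*29 = 842.
Check: 842 mod 29 = 1, 842 mod 73 = 39. ✓

842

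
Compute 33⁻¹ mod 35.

17

By the extended Euclidean algorithm:
35 = 1·33 + 2
33 = 16·2 + 1
2 = 2·1 + 0
gcd(33, 35) = 1, so the inverse exists.
Back-substitute for 1:
1 = 1·33 − 16·2
  = −16·35 + 17·33
So 33⁻¹ ≡ 17 (mod 35).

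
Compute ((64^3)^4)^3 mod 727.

(64)^3 ≡ 424 (mod 727)
(424)^4 ≡ 683 (mod 727)
(683)^3 ≡ 602 (mod 727)

602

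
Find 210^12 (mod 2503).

144

Using repeated squaring:
12 in binary is 1100, i.e. 12 = 8 + 4.
210^1 ≡ 210 (mod 2503)
210^2 ≡ 210^2 = 44100 ≡ 1549 (mod 2503)
210^4 ≡ 1549^2 = 2399401 ≡ 1527 (mod 2503)
210^8 ≡ 1527^2 = 2331729 ≡ 1436 (mod 2503)
210^12 = 210^8 * 210^4 ≡ 1436 * 1527 (mod 2503).
1436 * 1527 = 2192772 ≡ 144 (mod 2503).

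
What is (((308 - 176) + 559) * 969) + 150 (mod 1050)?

879

308 - 176 = 132
132 + 559 = 691
691 * 969 = 669579 ≡ 729 (mod 1050)
729 + 150 = 879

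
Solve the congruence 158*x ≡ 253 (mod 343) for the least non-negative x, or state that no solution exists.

gcd(158, 343) = 1, so a unique solution mod 343 exists.
158⁻¹ ≡ 254 (mod 343).
x ≡ 254*253 ≡ 121 (mod 343).

121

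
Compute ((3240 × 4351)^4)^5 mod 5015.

3240 × 4351 = 14097240 ≡ 75 (mod 5015)
(75)^4 ≡ 990 (mod 5015)
(990)^5 ≡ 820 (mod 5015)

820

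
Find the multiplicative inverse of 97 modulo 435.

148

Run the extended Euclidean algorithm:
435 = 4·97 + 47
97 = 2·47 + 3
47 = 15·3 + 2
3 = 1·2 + 1
2 = 2·1 + 0
gcd(97, 435) = 1, so the inverse exists.
Bézout: 1 = −33·435 + 148·97.
So 97⁻¹ ≡ 148 (mod 435).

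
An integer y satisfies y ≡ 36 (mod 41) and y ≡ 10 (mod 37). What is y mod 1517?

41⁻¹ mod 37: 41×28 ≡ 1 (mod 37), so 41⁻¹ ≡ 28.
y = 36 + 41×((10 − 36)×28 mod 37) = 36 + 41×12 = 528.
Check: 528 mod 41 = 36, 528 mod 37 = 10. ✓

528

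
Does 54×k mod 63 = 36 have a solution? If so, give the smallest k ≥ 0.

gcd(54, 63) = 9, and 9 | 36, so solutions exist.
Divide through by 9: 6×k ≡ 4 mod 7.
6⁻¹ ≡ 6 (mod 7).
k ≡ 6×4 ≡ 3 (mod 7).
The smallest non-negative solution is k = 3.

3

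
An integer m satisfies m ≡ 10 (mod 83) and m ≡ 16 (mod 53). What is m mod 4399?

2666

83⁻¹ mod 53: 83*23 ≡ 1 (mod 53), so 83⁻¹ ≡ 23.
m = 10 + 83*((16 − 10)*23 mod 53) = 10 + 83*32 = 2666.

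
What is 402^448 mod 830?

266

448 in binary is 111000000, i.e. 448 = 256 + 128 + 64.
402^1 ≡ 402 (mod 830)
402^2 ≡ 402^2 = 161604 ≡ 584 (mod 830)
402^4 ≡ 584^2 = 341056 ≡ 756 (mod 830)
402^8 ≡ 756^2 = 571536 ≡ 496 (mod 830)
402^16 ≡ 496^2 = 246016 ≡ 336 (mod 830)
402^32 ≡ 336^2 = 112896 ≡ 16 (mod 830)
402^64 ≡ 16^2 = 256 (mod 830)
402^128 ≡ 256^2 = 65536 ≡ 796 (mod 830)
402^256 ≡ 796^2 = 633616 ≡ 326 (mod 830)
402^448 = 402^256 * 402^128 * 402^64 ≡ 326 * 796 * 256 (mod 830).
Accumulate the product:
326 * 796 = 259496 ≡ 536
536 * 256 = 137216 ≡ 266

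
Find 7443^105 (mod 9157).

By square-and-multiply:
7443^1 ≡ 7443 (mod 9157)
7443^2 ≡ 7443^2 = 55398249 ≡ 7556 (mod 9157)
7443^4 ≡ 7556^2 = 57093136 ≡ 8398 (mod 9157)
7443^8 ≡ 8398^2 = 70526404 ≡ 8347 (mod 9157)
7443^16 ≡ 8347^2 = 69672409 ≡ 5953 (mod 9157)
7443^32 ≡ 5953^2 = 35438209 ≡ 619 (mod 9157)
7443^64 ≡ 619^2 = 383161 ≡ 7724 (mod 9157)
7443^105 = 7443^64 · 7443^32 · 7443^8 · 7443^1 ≡ 7724 · 619 · 8347 · 7443 (mod 9157).
Accumulate the product:
7724 · 619 = 4781156 ≡ 1202
1202 · 8347 = 10033094 ≡ 6179
6179 · 7443 = 45990297 ≡ 3843

3843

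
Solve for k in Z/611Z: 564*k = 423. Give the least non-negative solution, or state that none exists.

gcd(564, 611) = 47, and 47 | 423, so solutions exist.
Divide through by 47: 12*k ≡ 9 (mod 13).
12⁻¹ ≡ 12 (mod 13).
k ≡ 12*9 ≡ 4 (mod 13).
The smallest non-negative solution is k = 4.

4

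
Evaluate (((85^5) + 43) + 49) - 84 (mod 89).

(85)^5 ≡ 44 (mod 89)
44 + 43 = 87
87 + 49 = 136 ≡ 47 (mod 89)
47 - 84 = -37 ≡ 52 (mod 89)

52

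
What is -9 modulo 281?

272

-9 = -1×281 + 272, so -9 ≡ 272 (mod 281).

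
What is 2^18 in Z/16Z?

2^1 ≡ 2 (mod 16)
2^2 ≡ 2^2 = 4 (mod 16)
2^4 ≡ 4^2 = 16 ≡ 0 (mod 16)
2^8 ≡ 0^2 = 0 (mod 16)
2^16 ≡ 0^2 = 0 (mod 16)
2^18 = 2^16 · 2^2 ≡ 0 · 4 (mod 16).
0 · 4 = 0 ≡ 0 (mod 16).

0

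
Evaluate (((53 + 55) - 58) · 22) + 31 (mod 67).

59

53 + 55 = 108 ≡ 41 (mod 67)
41 - 58 = -17 ≡ 50 (mod 67)
50 · 22 = 1100 ≡ 28 (mod 67)
28 + 31 = 59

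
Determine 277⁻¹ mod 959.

Apply the Euclidean algorithm and back-substitute:
959 = 3×277 + 128
277 = 2×128 + 21
128 = 6×21 + 2
21 = 10×2 + 1
2 = 2×1 + 0
gcd(277, 959) = 1, so the inverse exists.
Back-substitute for 1:
1 = 1×21 − 10×2
  = −10×128 + 61×21
  = 61×277 − 132×128
  = −132×959 + 457×277
So 277⁻¹ ≡ 457 (mod 959).

457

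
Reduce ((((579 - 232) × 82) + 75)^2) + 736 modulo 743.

579 - 232 = 347
347 × 82 = 28454 ≡ 220 (mod 743)
220 + 75 = 295
(295)^2 ≡ 94 (mod 743)
94 + 736 = 830 ≡ 87 (mod 743)

87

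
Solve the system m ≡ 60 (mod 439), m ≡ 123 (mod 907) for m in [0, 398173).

439⁻¹ mod 907: 439·688 ≡ 1 (mod 907), so 439⁻¹ ≡ 688.
m = 60 + 439·((123 − 60)·688 mod 907) = 60 + 439·715 = 313945.

313945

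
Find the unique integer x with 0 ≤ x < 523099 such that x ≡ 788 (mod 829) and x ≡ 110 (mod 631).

829⁻¹ mod 631: 829×341 ≡ 1 (mod 631), so 829⁻¹ ≡ 341.
x = 788 + 829×((110 − 788)×341 mod 631) = 788 + 829×379 = 314979.

314979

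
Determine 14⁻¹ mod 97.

7

Run the extended Euclidean algorithm:
97 = 6×14 + 13
14 = 1×13 + 1
13 = 13×1 + 0
gcd(14, 97) = 1, so the inverse exists.
Back-substitute for 1:
1 = 1×14 − 1×13
  = −1×97 + 7×14
So 14⁻¹ ≡ 7 (mod 97).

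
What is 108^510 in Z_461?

510 in binary is 111111110, i.e. 510 = 256 + 128 + 64 + 32 + 16 + 8 + 4 + 2.
108^1 ≡ 108 (mod 461)
108^2 ≡ 108^2 = 11664 ≡ 139 (mod 461)
108^4 ≡ 139^2 = 19321 ≡ 420 (mod 461)
108^8 ≡ 420^2 = 176400 ≡ 298 (mod 461)
108^16 ≡ 298^2 = 88804 ≡ 292 (mod 461)
108^32 ≡ 292^2 = 85264 ≡ 440 (mod 461)
108^64 ≡ 440^2 = 193600 ≡ 441 (mod 461)
108^128 ≡ 441^2 = 194481 ≡ 400 (mod 461)
108^256 ≡ 400^2 = 160000 ≡ 33 (mod 461)
108^510 = 108^256 × 108^128 × 108^64 × 108^32 × 108^16 × 108^8 × 108^4 × 108^2 ≡ 33 × 400 × 441 × 440 × 292 × 298 × 420 × 139 (mod 461).
Accumulate the product:
33 × 400 = 13200 ≡ 292
292 × 441 = 128772 ≡ 153
153 × 440 = 67320 ≡ 14
14 × 292 = 4088 ≡ 400
400 × 298 = 119200 ≡ 262
262 × 420 = 110040 ≡ 322
322 × 139 = 44758 ≡ 41

41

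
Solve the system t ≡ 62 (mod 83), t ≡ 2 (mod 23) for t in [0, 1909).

1888

83⁻¹ mod 23: 83·5 ≡ 1 (mod 23), so 83⁻¹ ≡ 5.
t = 62 + 83·((2 − 62)·5 mod 23) = 62 + 83·22 = 1888.
Check: 1888 mod 83 = 62, 1888 mod 23 = 2. ✓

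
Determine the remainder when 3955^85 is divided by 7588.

Compute successive squares:
85 in binary is 1010101, i.e. 85 = 64 + 16 + 4 + 1.
3955^1 ≡ 3955 (mod 7588)
3955^2 ≡ 3955^2 = 15642025 ≡ 3157 (mod 7588)
3955^4 ≡ 3157^2 = 9966649 ≡ 3605 (mod 7588)
3955^8 ≡ 3605^2 = 12996025 ≡ 5369 (mod 7588)
3955^16 ≡ 5369^2 = 28826161 ≡ 6937 (mod 7588)
3955^32 ≡ 6937^2 = 48121969 ≡ 6461 (mod 7588)
3955^64 ≡ 6461^2 = 41744521 ≡ 2933 (mod 7588)
3955^85 = 3955^64 · 3955^16 · 3955^4 · 3955^1 ≡ 2933 · 6937 · 3605 · 3955 (mod 7588).
Accumulate the product:
2933 · 6937 = 20346221 ≡ 2793
2793 · 3605 = 10068765 ≡ 7077
7077 · 3955 = 27989535 ≡ 4991

4991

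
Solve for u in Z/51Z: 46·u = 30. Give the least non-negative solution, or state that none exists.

45

gcd(46, 51) = 1, so a unique solution mod 51 exists.
46⁻¹ ≡ 10 (mod 51).
u ≡ 10·30 ≡ 45 (mod 51).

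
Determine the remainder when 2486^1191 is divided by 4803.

3905

Using repeated squaring:
1191 in binary is 10010100111, i.e. 1191 = 1024 + 128 + 32 + 4 + 2 + 1.
2486^1 ≡ 2486 (mod 4803)
2486^2 ≡ 2486^2 = 6180196 ≡ 3538 (mod 4803)
2486^4 ≡ 3538^2 = 12517444 ≡ 826 (mod 4803)
2486^8 ≡ 826^2 = 682276 ≡ 250 (mod 4803)
2486^16 ≡ 250^2 = 62500 ≡ 61 (mod 4803)
2486^32 ≡ 61^2 = 3721 (mod 4803)
2486^64 ≡ 3721^2 = 13845841 ≡ 3595 (mod 4803)
2486^128 ≡ 3595^2 = 12924025 ≡ 3955 (mod 4803)
2486^256 ≡ 3955^2 = 15642025 ≡ 3457 (mod 4803)
2486^512 ≡ 3457^2 = 11950849 ≡ 985 (mod 4803)
2486^1024 ≡ 985^2 = 970225 ≡ 19 (mod 4803)
2486^1191 = 2486^1024 * 2486^128 * 2486^32 * 2486^4 * 2486^2 * 2486^1 ≡ 19 * 3955 * 3721 * 826 * 3538 * 2486 (mod 4803).
Accumulate the product:
19 * 3955 = 75145 ≡ 3100
3100 * 3721 = 11535100 ≡ 3097
3097 * 826 = 2558122 ≡ 2926
2926 * 3538 = 10352188 ≡ 1723
1723 * 2486 = 4283378 ≡ 3905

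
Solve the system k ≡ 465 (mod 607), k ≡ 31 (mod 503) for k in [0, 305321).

156464

607⁻¹ mod 503: 607*237 ≡ 1 (mod 503), so 607⁻¹ ≡ 237.
k = 465 + 607*((31 − 465)*237 mod 503) = 465 + 607*257 = 156464.
Check: 156464 mod 607 = 465, 156464 mod 503 = 31. ✓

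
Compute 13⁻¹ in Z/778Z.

Run the extended Euclidean algorithm:
778 = 59·13 + 11
13 = 1·11 + 2
11 = 5·2 + 1
2 = 2·1 + 0
gcd(13, 778) = 1, so the inverse exists.
Back-substitute for 1:
1 = 1·11 − 5·2
  = −5·13 + 6·11
  = 6·778 − 359·13
So 13⁻¹ ≡ −359 ≡ 419 (mod 778).

419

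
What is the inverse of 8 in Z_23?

3

Apply the Euclidean algorithm and back-substitute:
23 = 2·8 + 7
8 = 1·7 + 1
7 = 7·1 + 0
gcd(8, 23) = 1, so the inverse exists.
Bézout: 1 = −1·23 + 3·8.
So 8⁻¹ ≡ 3 (mod 23).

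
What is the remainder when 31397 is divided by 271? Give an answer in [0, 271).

31397 = 115*271 + 232, so 31397 ≡ 232 (mod 271).

232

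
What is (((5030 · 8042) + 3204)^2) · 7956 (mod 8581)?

5030 · 8042 = 40451260 ≡ 426 (mod 8581)
426 + 3204 = 3630
(3630)^2 ≡ 5065 (mod 8581)
5065 · 7956 = 40297140 ≡ 764 (mod 8581)

764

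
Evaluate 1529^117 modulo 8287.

Using repeated squaring:
1529^1 ≡ 1529 (mod 8287)
1529^2 ≡ 1529^2 = 2337841 ≡ 907 (mod 8287)
1529^4 ≡ 907^2 = 822649 ≡ 2236 (mod 8287)
1529^8 ≡ 2236^2 = 4999696 ≡ 2635 (mod 8287)
1529^16 ≡ 2635^2 = 6943225 ≡ 7006 (mod 8287)
1529^32 ≡ 7006^2 = 49084036 ≡ 135 (mod 8287)
1529^64 ≡ 135^2 = 18225 ≡ 1651 (mod 8287)
1529^117 = 1529^64 · 1529^32 · 1529^16 · 1529^4 · 1529^1 ≡ 1651 · 135 · 7006 · 2236 · 1529 (mod 8287).
Accumulate the product:
1651 · 135 = 222885 ≡ 7423
7423 · 7006 = 52005538 ≡ 4613
4613 · 2236 = 10314668 ≡ 5640
5640 · 1529 = 8623560 ≡ 5080

5080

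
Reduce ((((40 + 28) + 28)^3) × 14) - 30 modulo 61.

40 + 28 = 68 ≡ 7 (mod 61)
7 + 28 = 35
(35)^3 ≡ 53 (mod 61)
53 × 14 = 742 ≡ 10 (mod 61)
10 - 30 = -20 ≡ 41 (mod 61)

41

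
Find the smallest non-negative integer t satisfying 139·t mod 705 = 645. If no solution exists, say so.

gcd(139, 705) = 1, so a unique solution mod 705 exists.
139⁻¹ ≡ 634 (mod 705).
t ≡ 634·645 ≡ 30 (mod 705).

30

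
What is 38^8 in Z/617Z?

Using repeated squaring:
38^1 ≡ 38 (mod 617)
38^2 ≡ 38^2 = 1444 ≡ 210 (mod 617)
38^4 ≡ 210^2 = 44100 ≡ 293 (mod 617)
38^8 ≡ 293^2 = 85849 ≡ 86 (mod 617)
So 38^8 ≡ 86 (mod 617).

86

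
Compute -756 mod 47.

-756 = -17*47 + 43, so -756 ≡ 43 (mod 47).

43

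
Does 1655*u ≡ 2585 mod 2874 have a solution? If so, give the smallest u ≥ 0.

1495

gcd(1655, 2874) = 1, so a unique solution mod 2874 exists.
1655⁻¹ ≡ 323 (mod 2874).
u ≡ 323*2585 ≡ 1495 (mod 2874).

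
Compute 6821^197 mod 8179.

7270

Using repeated squaring:
6821^1 ≡ 6821 (mod 8179)
6821^2 ≡ 6821^2 = 46526041 ≡ 3889 (mod 8179)
6821^4 ≡ 3889^2 = 15124321 ≡ 1350 (mod 8179)
6821^8 ≡ 1350^2 = 1822500 ≡ 6762 (mod 8179)
6821^16 ≡ 6762^2 = 45724644 ≡ 4034 (mod 8179)
6821^32 ≡ 4034^2 = 16273156 ≡ 5125 (mod 8179)
6821^64 ≡ 5125^2 = 26265625 ≡ 2856 (mod 8179)
6821^128 ≡ 2856^2 = 8156736 ≡ 2273 (mod 8179)
6821^197 = 6821^128 · 6821^64 · 6821^4 · 6821^1 ≡ 2273 · 2856 · 1350 · 6821 (mod 8179).
Accumulate the product:
2273 · 2856 = 6491688 ≡ 5741
5741 · 1350 = 7750350 ≡ 4837
4837 · 6821 = 32993177 ≡ 7270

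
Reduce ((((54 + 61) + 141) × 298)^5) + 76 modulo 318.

50

54 + 61 = 115
115 + 141 = 256
256 × 298 = 76288 ≡ 286 (mod 318)
(286)^5 ≡ 292 (mod 318)
292 + 76 = 368 ≡ 50 (mod 318)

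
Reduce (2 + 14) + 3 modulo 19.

2 + 14 = 16
16 + 3 = 19 ≡ 0 (mod 19)

0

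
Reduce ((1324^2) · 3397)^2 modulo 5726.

5240

(1324)^2 ≡ 820 (mod 5726)
820 · 3397 = 2785540 ≡ 2704 (mod 5726)
(2704)^2 ≡ 5240 (mod 5726)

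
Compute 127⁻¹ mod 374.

321

Apply the Euclidean algorithm and back-substitute:
374 = 2·127 + 120
127 = 1·120 + 7
120 = 17·7 + 1
7 = 7·1 + 0
gcd(127, 374) = 1, so the inverse exists.
Back-substitute for 1:
1 = 1·120 − 17·7
  = −17·127 + 18·120
  = 18·374 − 53·127
So 127⁻¹ ≡ −53 ≡ 321 (mod 374).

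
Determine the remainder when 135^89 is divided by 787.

393

135^1 ≡ 135 (mod 787)
135^2 ≡ 135^2 = 18225 ≡ 124 (mod 787)
135^4 ≡ 124^2 = 15376 ≡ 423 (mod 787)
135^8 ≡ 423^2 = 178929 ≡ 280 (mod 787)
135^16 ≡ 280^2 = 78400 ≡ 487 (mod 787)
135^32 ≡ 487^2 = 237169 ≡ 282 (mod 787)
135^64 ≡ 282^2 = 79524 ≡ 37 (mod 787)
135^89 = 135^64 * 135^16 * 135^8 * 135^1 ≡ 37 * 487 * 280 * 135 (mod 787).
Accumulate the product:
37 * 487 = 18019 ≡ 705
705 * 280 = 197400 ≡ 650
650 * 135 = 87750 ≡ 393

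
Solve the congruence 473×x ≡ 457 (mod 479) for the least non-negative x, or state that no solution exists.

gcd(473, 479) = 1, so a unique solution mod 479 exists.
473⁻¹ ≡ 399 (mod 479).
x ≡ 399×457 ≡ 323 (mod 479).

323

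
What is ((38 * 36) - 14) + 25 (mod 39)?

14

38 * 36 = 1368 ≡ 3 (mod 39)
3 - 14 = -11 ≡ 28 (mod 39)
28 + 25 = 53 ≡ 14 (mod 39)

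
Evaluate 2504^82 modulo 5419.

Using repeated squaring:
82 in binary is 1010010, i.e. 82 = 64 + 16 + 2.
2504^1 ≡ 2504 (mod 5419)
2504^2 ≡ 2504^2 = 6270016 ≡ 233 (mod 5419)
2504^4 ≡ 233^2 = 54289 ≡ 99 (mod 5419)
2504^8 ≡ 99^2 = 9801 ≡ 4382 (mod 5419)
2504^16 ≡ 4382^2 = 19201924 ≡ 2407 (mod 5419)
2504^32 ≡ 2407^2 = 5793649 ≡ 738 (mod 5419)
2504^64 ≡ 738^2 = 544644 ≡ 2744 (mod 5419)
2504^82 = 2504^64 × 2504^16 × 2504^2 ≡ 2744 × 2407 × 233 (mod 5419).
Accumulate the product:
2744 × 2407 = 6604808 ≡ 4466
4466 × 233 = 1040578 ≡ 130

130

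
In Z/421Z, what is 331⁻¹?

145

421 = 1·331 + 90
331 = 3·90 + 61
90 = 1·61 + 29
61 = 2·29 + 3
29 = 9·3 + 2
3 = 1·2 + 1
2 = 2·1 + 0
gcd(331, 421) = 1, so the inverse exists.
Bézout: 1 = −114·421 + 145·331.
So 331⁻¹ ≡ 145 (mod 421).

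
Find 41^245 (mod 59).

20

245 in binary is 11110101, i.e. 245 = 128 + 64 + 32 + 16 + 4 + 1.
41^1 ≡ 41 (mod 59)
41^2 ≡ 41^2 = 1681 ≡ 29 (mod 59)
41^4 ≡ 29^2 = 841 ≡ 15 (mod 59)
41^8 ≡ 15^2 = 225 ≡ 48 (mod 59)
41^16 ≡ 48^2 = 2304 ≡ 3 (mod 59)
41^32 ≡ 3^2 = 9 (mod 59)
41^64 ≡ 9^2 = 81 ≡ 22 (mod 59)
41^128 ≡ 22^2 = 484 ≡ 12 (mod 59)
41^245 = 41^128 · 41^64 · 41^32 · 41^16 · 41^4 · 41^1 ≡ 12 · 22 · 9 · 3 · 15 · 41 (mod 59).
Accumulate the product:
12 · 22 = 264 ≡ 28
28 · 9 = 252 ≡ 16
16 · 3 = 48
48 · 15 = 720 ≡ 12
12 · 41 = 492 ≡ 20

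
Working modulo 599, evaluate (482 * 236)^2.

482 * 236 = 113752 ≡ 541 (mod 599)
(541)^2 ≡ 369 (mod 599)

369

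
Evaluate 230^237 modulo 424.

104

237 in binary is 11101101, i.e. 237 = 128 + 64 + 32 + 8 + 4 + 1.
230^1 ≡ 230 (mod 424)
230^2 ≡ 230^2 = 52900 ≡ 324 (mod 424)
230^4 ≡ 324^2 = 104976 ≡ 248 (mod 424)
230^8 ≡ 248^2 = 61504 ≡ 24 (mod 424)
230^16 ≡ 24^2 = 576 ≡ 152 (mod 424)
230^32 ≡ 152^2 = 23104 ≡ 208 (mod 424)
230^64 ≡ 208^2 = 43264 ≡ 16 (mod 424)
230^128 ≡ 16^2 = 256 (mod 424)
230^237 = 230^128 × 230^64 × 230^32 × 230^8 × 230^4 × 230^1 ≡ 256 × 16 × 208 × 24 × 248 × 230 (mod 424).
Accumulate the product:
256 × 16 = 4096 ≡ 280
280 × 208 = 58240 ≡ 152
152 × 24 = 3648 ≡ 256
256 × 248 = 63488 ≡ 312
312 × 230 = 71760 ≡ 104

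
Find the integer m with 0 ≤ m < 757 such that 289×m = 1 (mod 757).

757 = 2·289 + 179
289 = 1·179 + 110
179 = 1·110 + 69
110 = 1·69 + 41
69 = 1·41 + 28
41 = 1·28 + 13
28 = 2·13 + 2
13 = 6·2 + 1
2 = 2·1 + 0
gcd(289, 757) = 1, so the inverse exists.
Back-substitute for 1:
1 = 1·13 − 6·2
  = −6·28 + 13·13
  = 13·41 − 19·28
  = −19·69 + 32·41
  = 32·110 − 51·69
  = −51·179 + 83·110
  = 83·289 − 134·179
  = −134·757 + 351·289
So 289⁻¹ ≡ 351 (mod 757).

351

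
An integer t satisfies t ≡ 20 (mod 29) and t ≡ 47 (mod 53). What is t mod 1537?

948

29⁻¹ mod 53: 29×11 ≡ 1 (mod 53), so 29⁻¹ ≡ 11.
t = 20 + 29×((47 − 20)×11 mod 53) = 20 + 29×32 = 948.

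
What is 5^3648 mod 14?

Using repeated squaring:
3648 in binary is 111001000000, i.e. 3648 = 2048 + 1024 + 512 + 64.
5^1 ≡ 5 (mod 14)
5^2 ≡ 5^2 = 25 ≡ 11 (mod 14)
5^4 ≡ 11^2 = 121 ≡ 9 (mod 14)
5^8 ≡ 9^2 = 81 ≡ 11 (mod 14)
5^16 ≡ 11^2 = 121 ≡ 9 (mod 14)
5^32 ≡ 9^2 = 81 ≡ 11 (mod 14)
5^64 ≡ 11^2 = 121 ≡ 9 (mod 14)
5^128 ≡ 9^2 = 81 ≡ 11 (mod 14)
5^256 ≡ 11^2 = 121 ≡ 9 (mod 14)
5^512 ≡ 9^2 = 81 ≡ 11 (mod 14)
5^1024 ≡ 11^2 = 121 ≡ 9 (mod 14)
5^2048 ≡ 9^2 = 81 ≡ 11 (mod 14)
5^3648 = 5^2048 · 5^1024 · 5^512 · 5^64 ≡ 11 · 9 · 11 · 9 (mod 14).
Accumulate the product:
11 · 9 = 99 ≡ 1
1 · 11 = 11
11 · 9 = 99 ≡ 1

1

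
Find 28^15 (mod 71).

34

By square-and-multiply:
28^1 ≡ 28 (mod 71)
28^2 ≡ 28^2 = 784 ≡ 3 (mod 71)
28^4 ≡ 3^2 = 9 (mod 71)
28^8 ≡ 9^2 = 81 ≡ 10 (mod 71)
28^15 = 28^8 · 28^4 · 28^2 · 28^1 ≡ 10 · 9 · 3 · 28 (mod 71).
Accumulate the product:
10 · 9 = 90 ≡ 19
19 · 3 = 57
57 · 28 = 1596 ≡ 34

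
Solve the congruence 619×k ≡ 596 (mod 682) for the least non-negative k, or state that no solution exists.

272

gcd(619, 682) = 1, so a unique solution mod 682 exists.
619⁻¹ ≡ 433 (mod 682).
k ≡ 433×596 ≡ 272 (mod 682).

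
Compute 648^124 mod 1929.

Using repeated squaring:
124 in binary is 1111100, i.e. 124 = 64 + 32 + 16 + 8 + 4.
648^1 ≡ 648 (mod 1929)
648^2 ≡ 648^2 = 419904 ≡ 1311 (mod 1929)
648^4 ≡ 1311^2 = 1718721 ≡ 1911 (mod 1929)
648^8 ≡ 1911^2 = 3651921 ≡ 324 (mod 1929)
648^16 ≡ 324^2 = 104976 ≡ 810 (mod 1929)
648^32 ≡ 810^2 = 656100 ≡ 240 (mod 1929)
648^64 ≡ 240^2 = 57600 ≡ 1659 (mod 1929)
648^124 = 648^64 × 648^32 × 648^16 × 648^8 × 648^4 ≡ 1659 × 240 × 810 × 324 × 1911 (mod 1929).
Accumulate the product:
1659 × 240 = 398160 ≡ 786
786 × 810 = 636660 ≡ 90
90 × 324 = 29160 ≡ 225
225 × 1911 = 429975 ≡ 1737

1737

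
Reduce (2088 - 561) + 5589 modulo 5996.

1120

2088 - 561 = 1527
1527 + 5589 = 7116 ≡ 1120 (mod 5996)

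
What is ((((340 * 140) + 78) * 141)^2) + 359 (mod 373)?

347

340 * 140 = 47600 ≡ 229 (mod 373)
229 + 78 = 307
307 * 141 = 43287 ≡ 19 (mod 373)
(19)^2 ≡ 361 (mod 373)
361 + 359 = 720 ≡ 347 (mod 373)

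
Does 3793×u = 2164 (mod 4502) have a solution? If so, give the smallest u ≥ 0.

gcd(3793, 4502) = 1, so a unique solution mod 4502 exists.
3793⁻¹ ≡ 2959 (mod 4502).
u ≡ 2959×2164 ≡ 1432 (mod 4502).

1432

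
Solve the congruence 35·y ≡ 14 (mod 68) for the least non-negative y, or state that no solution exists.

14

gcd(35, 68) = 1, so a unique solution mod 68 exists.
35⁻¹ ≡ 35 (mod 68).
y ≡ 35·14 ≡ 14 (mod 68).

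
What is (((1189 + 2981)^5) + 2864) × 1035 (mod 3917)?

1189 + 2981 = 4170 ≡ 253 (mod 3917)
(253)^5 ≡ 2054 (mod 3917)
2054 + 2864 = 4918 ≡ 1001 (mod 3917)
1001 × 1035 = 1036035 ≡ 1947 (mod 3917)

1947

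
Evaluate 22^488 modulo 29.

Compute successive squares:
488 in binary is 111101000, i.e. 488 = 256 + 128 + 64 + 32 + 8.
22^1 ≡ 22 (mod 29)
22^2 ≡ 22^2 = 484 ≡ 20 (mod 29)
22^4 ≡ 20^2 = 400 ≡ 23 (mod 29)
22^8 ≡ 23^2 = 529 ≡ 7 (mod 29)
22^16 ≡ 7^2 = 49 ≡ 20 (mod 29)
22^32 ≡ 20^2 = 400 ≡ 23 (mod 29)
22^64 ≡ 23^2 = 529 ≡ 7 (mod 29)
22^128 ≡ 7^2 = 49 ≡ 20 (mod 29)
22^256 ≡ 20^2 = 400 ≡ 23 (mod 29)
22^488 = 22^256 × 22^128 × 22^64 × 22^32 × 22^8 ≡ 23 × 20 × 7 × 23 × 7 (mod 29).
Accumulate the product:
23 × 20 = 460 ≡ 25
25 × 7 = 175 ≡ 1
1 × 23 = 23
23 × 7 = 161 ≡ 16

16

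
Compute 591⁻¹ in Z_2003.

Run the extended Euclidean algorithm:
2003 = 3×591 + 230
591 = 2×230 + 131
230 = 1×131 + 99
131 = 1×99 + 32
99 = 3×32 + 3
32 = 10×3 + 2
3 = 1×2 + 1
2 = 2×1 + 0
gcd(591, 2003) = 1, so the inverse exists.
Back-substitute for 1:
1 = 1×3 − 1×2
  = −1×32 + 11×3
  = 11×99 − 34×32
  = −34×131 + 45×99
  = 45×230 − 79×131
  = −79×591 + 203×230
  = 203×2003 − 688×591
So 591⁻¹ ≡ −688 ≡ 1315 (mod 2003).

1315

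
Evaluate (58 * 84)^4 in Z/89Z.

25

58 * 84 = 4872 ≡ 66 (mod 89)
(66)^4 ≡ 25 (mod 89)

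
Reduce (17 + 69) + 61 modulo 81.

17 + 69 = 86 ≡ 5 (mod 81)
5 + 61 = 66

66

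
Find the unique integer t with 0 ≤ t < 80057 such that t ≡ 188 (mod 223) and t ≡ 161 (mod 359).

77346

223⁻¹ mod 359: 223×293 ≡ 1 (mod 359), so 223⁻¹ ≡ 293.
t = 188 + 223×((161 − 188)×293 mod 359) = 188 + 223×346 = 77346.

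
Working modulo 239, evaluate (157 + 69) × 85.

157 + 69 = 226
226 × 85 = 19210 ≡ 90 (mod 239)

90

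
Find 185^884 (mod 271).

35

By square-and-multiply:
185^1 ≡ 185 (mod 271)
185^2 ≡ 185^2 = 34225 ≡ 79 (mod 271)
185^4 ≡ 79^2 = 6241 ≡ 8 (mod 271)
185^8 ≡ 8^2 = 64 (mod 271)
185^16 ≡ 64^2 = 4096 ≡ 31 (mod 271)
185^32 ≡ 31^2 = 961 ≡ 148 (mod 271)
185^64 ≡ 148^2 = 21904 ≡ 224 (mod 271)
185^128 ≡ 224^2 = 50176 ≡ 41 (mod 271)
185^256 ≡ 41^2 = 1681 ≡ 55 (mod 271)
185^512 ≡ 55^2 = 3025 ≡ 44 (mod 271)
185^884 = 185^512 × 185^256 × 185^64 × 185^32 × 185^16 × 185^4 ≡ 44 × 55 × 224 × 148 × 31 × 8 (mod 271).
Accumulate the product:
44 × 55 = 2420 ≡ 252
252 × 224 = 56448 ≡ 80
80 × 148 = 11840 ≡ 187
187 × 31 = 5797 ≡ 106
106 × 8 = 848 ≡ 35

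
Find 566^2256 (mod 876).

64

2256 in binary is 100011010000, i.e. 2256 = 2048 + 128 + 64 + 16.
566^1 ≡ 566 (mod 876)
566^2 ≡ 566^2 = 320356 ≡ 616 (mod 876)
566^4 ≡ 616^2 = 379456 ≡ 148 (mod 876)
566^8 ≡ 148^2 = 21904 ≡ 4 (mod 876)
566^16 ≡ 4^2 = 16 (mod 876)
566^32 ≡ 16^2 = 256 (mod 876)
566^64 ≡ 256^2 = 65536 ≡ 712 (mod 876)
566^128 ≡ 712^2 = 506944 ≡ 616 (mod 876)
566^256 ≡ 616^2 = 379456 ≡ 148 (mod 876)
566^512 ≡ 148^2 = 21904 ≡ 4 (mod 876)
566^1024 ≡ 4^2 = 16 (mod 876)
566^2048 ≡ 16^2 = 256 (mod 876)
566^2256 = 566^2048 · 566^128 · 566^64 · 566^16 ≡ 256 · 616 · 712 · 16 (mod 876).
Accumulate the product:
256 · 616 = 157696 ≡ 16
16 · 712 = 11392 ≡ 4
4 · 16 = 64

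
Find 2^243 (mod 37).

6

Using repeated squaring:
243 in binary is 11110011, i.e. 243 = 128 + 64 + 32 + 16 + 2 + 1.
2^1 ≡ 2 (mod 37)
2^2 ≡ 2^2 = 4 (mod 37)
2^4 ≡ 4^2 = 16 (mod 37)
2^8 ≡ 16^2 = 256 ≡ 34 (mod 37)
2^16 ≡ 34^2 = 1156 ≡ 9 (mod 37)
2^32 ≡ 9^2 = 81 ≡ 7 (mod 37)
2^64 ≡ 7^2 = 49 ≡ 12 (mod 37)
2^128 ≡ 12^2 = 144 ≡ 33 (mod 37)
2^243 = 2^128 · 2^64 · 2^32 · 2^16 · 2^2 · 2^1 ≡ 33 · 12 · 7 · 9 · 4 · 2 (mod 37).
Accumulate the product:
33 · 12 = 396 ≡ 26
26 · 7 = 182 ≡ 34
34 · 9 = 306 ≡ 10
10 · 4 = 40 ≡ 3
3 · 2 = 6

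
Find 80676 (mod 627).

80676 = 128*627 + 420, so 80676 ≡ 420 (mod 627).

420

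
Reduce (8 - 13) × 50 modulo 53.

15

8 - 13 = -5 ≡ 48 (mod 53)
48 × 50 = 2400 ≡ 15 (mod 53)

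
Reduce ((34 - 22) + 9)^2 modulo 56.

49

34 - 22 = 12
12 + 9 = 21
(21)^2 ≡ 49 (mod 56)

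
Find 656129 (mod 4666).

2889

656129 = 140*4666 + 2889, so 656129 ≡ 2889 (mod 4666).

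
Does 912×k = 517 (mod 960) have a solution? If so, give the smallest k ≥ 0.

gcd(912, 960) = 48, and 48 does not divide 517.
So the congruence has no solution.

no solution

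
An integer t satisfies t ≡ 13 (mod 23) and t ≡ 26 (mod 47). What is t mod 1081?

496

23⁻¹ mod 47: 23*45 ≡ 1 (mod 47), so 23⁻¹ ≡ 45.
t = 13 + 23*((26 − 13)*45 mod 47) = 13 + 23*21 = 496.
Check: 496 mod 23 = 13, 496 mod 47 = 26. ✓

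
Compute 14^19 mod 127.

112

Using repeated squaring:
19 in binary is 10011, i.e. 19 = 16 + 2 + 1.
14^1 ≡ 14 (mod 127)
14^2 ≡ 14^2 = 196 ≡ 69 (mod 127)
14^4 ≡ 69^2 = 4761 ≡ 62 (mod 127)
14^8 ≡ 62^2 = 3844 ≡ 34 (mod 127)
14^16 ≡ 34^2 = 1156 ≡ 13 (mod 127)
14^19 = 14^16 * 14^2 * 14^1 ≡ 13 * 69 * 14 (mod 127).
Accumulate the product:
13 * 69 = 897 ≡ 8
8 * 14 = 112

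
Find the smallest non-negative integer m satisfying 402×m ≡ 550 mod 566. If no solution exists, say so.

7

gcd(402, 566) = 2, and 2 | 550, so solutions exist.
Divide through by 2: 201×m mod 283 = 275.
201⁻¹ ≡ 176 (mod 283).
m ≡ 176×275 ≡ 7 (mod 283).
The smallest non-negative solution is m = 7.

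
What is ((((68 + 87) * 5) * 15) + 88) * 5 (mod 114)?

83

68 + 87 = 155 ≡ 41 (mod 114)
41 * 5 = 205 ≡ 91 (mod 114)
91 * 15 = 1365 ≡ 111 (mod 114)
111 + 88 = 199 ≡ 85 (mod 114)
85 * 5 = 425 ≡ 83 (mod 114)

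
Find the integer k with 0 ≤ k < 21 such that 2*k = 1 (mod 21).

11

Run the extended Euclidean algorithm:
21 = 10*2 + 1
2 = 2*1 + 0
gcd(2, 21) = 1, so the inverse exists.
Bézout: 1 = 1*21 − 10*2.
So 2⁻¹ ≡ −10 ≡ 11 (mod 21).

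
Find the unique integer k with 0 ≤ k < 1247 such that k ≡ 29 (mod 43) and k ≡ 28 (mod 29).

115

43⁻¹ mod 29: 43×27 ≡ 1 (mod 29), so 43⁻¹ ≡ 27.
k = 29 + 43×((28 − 29)×27 mod 29) = 29 + 43×2 = 115.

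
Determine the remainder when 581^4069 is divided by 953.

By square-and-multiply:
4069 in binary is 111111100101, i.e. 4069 = 2048 + 1024 + 512 + 256 + 128 + 64 + 32 + 4 + 1.
581^1 ≡ 581 (mod 953)
581^2 ≡ 581^2 = 337561 ≡ 199 (mod 953)
581^4 ≡ 199^2 = 39601 ≡ 528 (mod 953)
581^8 ≡ 528^2 = 278784 ≡ 508 (mod 953)
581^16 ≡ 508^2 = 258064 ≡ 754 (mod 953)
581^32 ≡ 754^2 = 568516 ≡ 528 (mod 953)
581^64 ≡ 528^2 = 278784 ≡ 508 (mod 953)
581^128 ≡ 508^2 = 258064 ≡ 754 (mod 953)
581^256 ≡ 754^2 = 568516 ≡ 528 (mod 953)
581^512 ≡ 528^2 = 278784 ≡ 508 (mod 953)
581^1024 ≡ 508^2 = 258064 ≡ 754 (mod 953)
581^2048 ≡ 754^2 = 568516 ≡ 528 (mod 953)
581^4069 = 581^2048 · 581^1024 · 581^512 · 581^256 · 581^128 · 581^64 · 581^32 · 581^4 · 581^1 ≡ 528 · 754 · 508 · 528 · 754 · 508 · 528 · 528 · 581 (mod 953).
Accumulate the product:
528 · 754 = 398112 ≡ 711
711 · 508 = 361188 ≡ 1
1 · 528 = 528
528 · 754 = 398112 ≡ 711
711 · 508 = 361188 ≡ 1
1 · 528 = 528
528 · 528 = 278784 ≡ 508
508 · 581 = 295148 ≡ 671

671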